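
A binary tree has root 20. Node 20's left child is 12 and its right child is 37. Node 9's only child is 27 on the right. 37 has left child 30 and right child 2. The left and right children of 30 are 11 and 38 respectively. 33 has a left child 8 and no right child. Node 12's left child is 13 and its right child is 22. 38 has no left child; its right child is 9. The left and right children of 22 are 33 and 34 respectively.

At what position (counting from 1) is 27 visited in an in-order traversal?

In-order visits the left subtree, then the node, then the right subtree.
At 20: go left to 12.
  At 12: go left to 13.
    13 is a leaf — visit 13.
  Visit 12.
  At 12: go right to 22.
    At 22: go left to 33.
      At 33: go left to 8.
        8 is a leaf — visit 8.
      Visit 33.
      At 33: no right child.
    Visit 22.
    At 22: go right to 34.
      34 is a leaf — visit 34.
Visit 20.
At 20: go right to 37.
  At 37: go left to 30.
    At 30: go left to 11.
      11 is a leaf — visit 11.
    Visit 30.
    At 30: go right to 38.
      At 38: no left child.
      Visit 38.
      At 38: go right to 9.
        At 9: no left child.
        Visit 9.
        At 9: go right to 27.
          27 is a leaf — visit 27.
  Visit 37.
  At 37: go right to 2.
    2 is a leaf — visit 2.
Full in-order sequence: 13, 12, 8, 33, 22, 34, 20, 11, 30, 38, 9, 27, 37, 2.

12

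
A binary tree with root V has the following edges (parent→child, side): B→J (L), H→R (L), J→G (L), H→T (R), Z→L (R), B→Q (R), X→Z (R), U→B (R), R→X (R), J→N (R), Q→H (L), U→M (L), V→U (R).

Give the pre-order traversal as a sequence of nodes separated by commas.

Pre-order visits the node, then its left subtree, then its right subtree.
Visit V.
At V: no left child.
At V: go right to U.
  Visit U.
  At U: go left to M.
    M is a leaf — visit M.
  At U: go right to B.
    Visit B.
    At B: go left to J.
      Visit J.
      At J: go left to G.
        G is a leaf — visit G.
      At J: go right to N.
        N is a leaf — visit N.
    At B: go right to Q.
      Visit Q.
      At Q: go left to H.
        Visit H.
        At H: go left to R.
          Visit R.
          At R: no left child.
          At R: go right to X.
            Visit X.
            At X: no left child.
            At X: go right to Z.
              Visit Z.
              At Z: no left child.
              At Z: go right to L.
                L is a leaf — visit L.
        At H: go right to T.
          T is a leaf — visit T.
      At Q: no right child.

V, U, M, B, J, G, N, Q, H, R, X, Z, L, T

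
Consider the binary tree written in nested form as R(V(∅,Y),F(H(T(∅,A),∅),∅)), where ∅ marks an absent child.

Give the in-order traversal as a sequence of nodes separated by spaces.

V Y R T A H F

In-order visits the left subtree, then the node, then the right subtree.
At R: go left to V.
  At V: no left child.
  Visit V.
  At V: go right to Y.
    Y is a leaf — visit Y.
Visit R.
At R: go right to F.
  At F: go left to H.
    At H: go left to T.
      At T: no left child.
      Visit T.
      At T: go right to A.
        A is a leaf — visit A.
    Visit H.
    At H: no right child.
  Visit F.
  At F: no right child.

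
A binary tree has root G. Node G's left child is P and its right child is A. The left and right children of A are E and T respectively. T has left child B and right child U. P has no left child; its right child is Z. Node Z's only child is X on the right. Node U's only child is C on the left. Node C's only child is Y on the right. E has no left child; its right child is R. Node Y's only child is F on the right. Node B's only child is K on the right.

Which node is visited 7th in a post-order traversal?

B

Post-order visits the left subtree, then the right subtree, then the node.
At G: go left to P.
  At P: no left child.
  At P: go right to Z.
    At Z: no left child.
    At Z: go right to X.
      X is a leaf — visit X.
    Visit Z.
  Visit P.
At G: go right to A.
  At A: go left to E.
    At E: no left child.
    At E: go right to R.
      R is a leaf — visit R.
    Visit E.
  At A: go right to T.
    At T: go left to B.
      At B: no left child.
      At B: go right to K.
        K is a leaf — visit K.
      Visit B.
    At T: go right to U.
      At U: go left to C.
        At C: no left child.
        At C: go right to Y.
          At Y: no left child.
          At Y: go right to F.
            F is a leaf — visit F.
          Visit Y.
        Visit C.
      At U: no right child.
      Visit U.
    Visit T.
  Visit A.
Visit G.
Full post-order sequence: X, Z, P, R, E, K, B, F, Y, C, U, T, A, G.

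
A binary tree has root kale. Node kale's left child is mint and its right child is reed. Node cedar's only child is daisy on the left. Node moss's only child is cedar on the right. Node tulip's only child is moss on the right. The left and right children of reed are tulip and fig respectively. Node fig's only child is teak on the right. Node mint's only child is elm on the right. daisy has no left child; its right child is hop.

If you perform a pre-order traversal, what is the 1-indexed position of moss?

Pre-order visits the node, then its left subtree, then its right subtree.
Visit kale.
At kale: go left to mint.
  Visit mint.
  At mint: no left child.
  At mint: go right to elm.
    elm is a leaf — visit elm.
At kale: go right to reed.
  Visit reed.
  At reed: go left to tulip.
    Visit tulip.
    At tulip: no left child.
    At tulip: go right to moss.
      Visit moss.
      At moss: no left child.
      At moss: go right to cedar.
        Visit cedar.
        At cedar: go left to daisy.
          Visit daisy.
          At daisy: no left child.
          At daisy: go right to hop.
            hop is a leaf — visit hop.
        At cedar: no right child.
  At reed: go right to fig.
    Visit fig.
    At fig: no left child.
    At fig: go right to teak.
      teak is a leaf — visit teak.
Full pre-order sequence: kale, mint, elm, reed, tulip, moss, cedar, daisy, hop, fig, teak.

6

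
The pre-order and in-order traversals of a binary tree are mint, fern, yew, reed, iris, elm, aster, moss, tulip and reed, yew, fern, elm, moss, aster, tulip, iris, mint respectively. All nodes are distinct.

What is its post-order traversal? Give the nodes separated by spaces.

The first element of pre-order is the root; it splits in-order into left and right subtrees.
Root mint: left subtree has 8 nodes {reed, yew, fern, elm, moss, aster, tulip, iris}, right has 0 { }.
  Root fern: left subtree has 2 nodes {reed, yew}, right has 5 {elm, moss, aster, tulip, iris}.
    Root yew: left subtree has 1 node {reed}, right has 0 { }.
    Root iris: left subtree has 4 nodes {elm, moss, aster, tulip}, right has 0 { }.
      Root elm: left subtree has 0 nodes { }, right has 3 {moss, aster, tulip}.
        Root aster: left subtree has 1 node {moss}, right has 1 {tulip}.

reed yew moss tulip aster elm iris fern mint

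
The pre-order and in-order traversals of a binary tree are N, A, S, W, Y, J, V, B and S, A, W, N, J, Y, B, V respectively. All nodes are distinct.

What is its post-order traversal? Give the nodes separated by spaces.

The first element of pre-order is the root; it splits in-order into left and right subtrees.
Root N: left subtree has 3 nodes {S, A, W}, right has 4 {J, Y, B, V}.
  Root A: left subtree has 1 node {S}, right has 1 {W}.
  Root Y: left subtree has 1 node {J}, right has 2 {B, V}.
    Root V: left subtree has 1 node {B}, right has 0 { }.

S W A J B V Y N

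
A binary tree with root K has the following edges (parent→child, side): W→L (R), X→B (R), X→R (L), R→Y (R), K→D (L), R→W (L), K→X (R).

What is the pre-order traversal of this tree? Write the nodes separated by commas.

Pre-order visits the node, then its left subtree, then its right subtree.
Visit K.
At K: go left to D.
  D is a leaf — visit D.
At K: go right to X.
  Visit X.
  At X: go left to R.
    Visit R.
    At R: go left to W.
      Visit W.
      At W: no left child.
      At W: go right to L.
        L is a leaf — visit L.
    At R: go right to Y.
      Y is a leaf — visit Y.
  At X: go right to B.
    B is a leaf — visit B.

K, D, X, R, W, L, Y, B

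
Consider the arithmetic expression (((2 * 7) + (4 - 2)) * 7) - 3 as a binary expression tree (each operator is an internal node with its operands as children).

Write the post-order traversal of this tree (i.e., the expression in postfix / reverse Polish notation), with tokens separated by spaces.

2 7 * 4 2 - + 7 * 3 -

Post-order on an expression tree gives postfix notation: for each operator, emit left operand, right operand, then the operator.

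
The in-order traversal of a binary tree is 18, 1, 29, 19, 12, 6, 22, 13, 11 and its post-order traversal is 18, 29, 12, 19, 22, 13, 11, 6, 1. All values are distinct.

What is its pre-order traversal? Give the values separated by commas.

The last element of post-order is the root; it splits in-order into left and right subtrees.
Root 1: left subtree has 1 node {18}, right has 7 {29, 19, 12, 6, 22, 13, 11}.
  Root 6: left subtree has 3 nodes {29, 19, 12}, right has 3 {22, 13, 11}.
    Root 19: left subtree has 1 node {29}, right has 1 {12}.
    Root 11: left subtree has 2 nodes {22, 13}, right has 0 { }.
      Root 13: left subtree has 1 node {22}, right has 0 { }.

1, 18, 6, 19, 29, 12, 11, 13, 22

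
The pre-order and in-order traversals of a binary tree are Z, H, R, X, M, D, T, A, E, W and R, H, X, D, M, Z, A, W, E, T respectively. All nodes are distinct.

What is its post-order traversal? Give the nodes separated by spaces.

The first element of pre-order is the root; it splits in-order into left and right subtrees.
Root Z: left subtree has 5 nodes {R, H, X, D, M}, right has 4 {A, W, E, T}.
  Root H: left subtree has 1 node {R}, right has 3 {X, D, M}.
    Root X: left subtree has 0 nodes { }, right has 2 {D, M}.
      Root M: left subtree has 1 node {D}, right has 0 { }.
  Root T: left subtree has 3 nodes {A, W, E}, right has 0 { }.
    Root A: left subtree has 0 nodes { }, right has 2 {W, E}.
      Root E: left subtree has 1 node {W}, right has 0 { }.

R D M X H W E A T Z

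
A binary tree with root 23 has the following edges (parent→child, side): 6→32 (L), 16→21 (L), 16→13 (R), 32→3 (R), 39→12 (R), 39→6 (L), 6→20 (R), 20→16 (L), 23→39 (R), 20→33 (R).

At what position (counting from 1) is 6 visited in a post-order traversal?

Post-order visits the left subtree, then the right subtree, then the node.
At 23: no left child.
At 23: go right to 39.
  At 39: go left to 6.
    At 6: go left to 32.
      At 32: no left child.
      At 32: go right to 3.
        3 is a leaf — visit 3.
      Visit 32.
    At 6: go right to 20.
      At 20: go left to 16.
        At 16: go left to 21.
          21 is a leaf — visit 21.
        At 16: go right to 13.
          13 is a leaf — visit 13.
        Visit 16.
      At 20: go right to 33.
        33 is a leaf — visit 33.
      Visit 20.
    Visit 6.
  At 39: go right to 12.
    12 is a leaf — visit 12.
  Visit 39.
Visit 23.
Full post-order sequence: 3, 32, 21, 13, 16, 33, 20, 6, 12, 39, 23.

8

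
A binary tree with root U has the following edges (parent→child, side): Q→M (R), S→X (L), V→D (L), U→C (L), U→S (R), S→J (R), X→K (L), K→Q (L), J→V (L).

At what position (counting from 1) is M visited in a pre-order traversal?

Pre-order visits the node, then its left subtree, then its right subtree.
Visit U.
At U: go left to C.
  C is a leaf — visit C.
At U: go right to S.
  Visit S.
  At S: go left to X.
    Visit X.
    At X: go left to K.
      Visit K.
      At K: go left to Q.
        Visit Q.
        At Q: no left child.
        At Q: go right to M.
          M is a leaf — visit M.
      At K: no right child.
    At X: no right child.
  At S: go right to J.
    Visit J.
    At J: go left to V.
      Visit V.
      At V: go left to D.
        D is a leaf — visit D.
      At V: no right child.
    At J: no right child.
Full pre-order sequence: U, C, S, X, K, Q, M, J, V, D.

7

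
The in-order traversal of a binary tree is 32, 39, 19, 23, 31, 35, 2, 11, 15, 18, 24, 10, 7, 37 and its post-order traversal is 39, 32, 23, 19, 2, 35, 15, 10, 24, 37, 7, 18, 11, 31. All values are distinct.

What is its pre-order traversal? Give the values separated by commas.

31, 19, 32, 39, 23, 11, 35, 2, 18, 15, 7, 24, 10, 37

The last element of post-order is the root; it splits in-order into left and right subtrees.
Root 31: left subtree has 4 nodes {32, 39, 19, 23}, right has 9 {35, 2, 11, 15, 18, 24, 10, 7, 37}.
  Root 19: left subtree has 2 nodes {32, 39}, right has 1 {23}.
    Root 32: left subtree has 0 nodes { }, right has 1 {39}.
  Root 11: left subtree has 2 nodes {35, 2}, right has 6 {15, 18, 24, 10, 7, 37}.
    Root 35: left subtree has 0 nodes { }, right has 1 {2}.
    Root 18: left subtree has 1 node {15}, right has 4 {24, 10, 7, 37}.
      Root 7: left subtree has 2 nodes {24, 10}, right has 1 {37}.
        Root 24: left subtree has 0 nodes { }, right has 1 {10}.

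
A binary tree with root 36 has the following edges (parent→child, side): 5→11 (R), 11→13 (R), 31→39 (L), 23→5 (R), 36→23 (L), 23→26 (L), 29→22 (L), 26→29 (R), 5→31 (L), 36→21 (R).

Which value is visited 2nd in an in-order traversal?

In-order visits the left subtree, then the node, then the right subtree.
At 36: go left to 23.
  At 23: go left to 26.
    At 26: no left child.
    Visit 26.
    At 26: go right to 29.
      At 29: go left to 22.
        22 is a leaf — visit 22.
      Visit 29.
      At 29: no right child.
  Visit 23.
  At 23: go right to 5.
    At 5: go left to 31.
      At 31: go left to 39.
        39 is a leaf — visit 39.
      Visit 31.
      At 31: no right child.
    Visit 5.
    At 5: go right to 11.
      At 11: no left child.
      Visit 11.
      At 11: go right to 13.
        13 is a leaf — visit 13.
Visit 36.
At 36: go right to 21.
  21 is a leaf — visit 21.
Full in-order sequence: 26, 22, 29, 23, 39, 31, 5, 11, 13, 36, 21.

22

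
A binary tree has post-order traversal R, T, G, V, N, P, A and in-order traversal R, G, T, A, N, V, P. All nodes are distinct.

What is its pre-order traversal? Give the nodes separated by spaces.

A G R T P N V

The last element of post-order is the root; it splits in-order into left and right subtrees.
Root A: left subtree has 3 nodes {R, G, T}, right has 3 {N, V, P}.
  Root G: left subtree has 1 node {R}, right has 1 {T}.
  Root P: left subtree has 2 nodes {N, V}, right has 0 { }.
    Root N: left subtree has 0 nodes { }, right has 1 {V}.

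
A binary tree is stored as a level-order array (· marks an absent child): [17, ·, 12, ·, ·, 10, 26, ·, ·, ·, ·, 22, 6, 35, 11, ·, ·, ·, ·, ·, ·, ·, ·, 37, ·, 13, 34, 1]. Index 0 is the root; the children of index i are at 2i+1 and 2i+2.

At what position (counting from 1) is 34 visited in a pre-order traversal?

Pre-order visits the node, then its left subtree, then its right subtree.
Visit 17.
At 17: no left child.
At 17: go right to 12.
  Visit 12.
  At 12: go left to 10.
    Visit 10.
    At 10: go left to 22.
      Visit 22.
      At 22: go left to 37.
        37 is a leaf — visit 37.
      At 22: no right child.
    At 10: go right to 6.
      Visit 6.
      At 6: go left to 13.
        13 is a leaf — visit 13.
      At 6: go right to 34.
        34 is a leaf — visit 34.
  At 12: go right to 26.
    Visit 26.
    At 26: go left to 35.
      Visit 35.
      At 35: go left to 1.
        1 is a leaf — visit 1.
      At 35: no right child.
    At 26: go right to 11.
      11 is a leaf — visit 11.
Full pre-order sequence: 17, 12, 10, 22, 37, 6, 13, 34, 26, 35, 1, 11.

8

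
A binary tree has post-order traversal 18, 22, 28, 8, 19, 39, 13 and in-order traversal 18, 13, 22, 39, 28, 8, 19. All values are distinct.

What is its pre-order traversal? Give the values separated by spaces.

The last element of post-order is the root; it splits in-order into left and right subtrees.
Root 13: left subtree has 1 node {18}, right has 5 {22, 39, 28, 8, 19}.
  Root 39: left subtree has 1 node {22}, right has 3 {28, 8, 19}.
    Root 19: left subtree has 2 nodes {28, 8}, right has 0 { }.
      Root 8: left subtree has 1 node {28}, right has 0 { }.

13 18 39 22 19 8 28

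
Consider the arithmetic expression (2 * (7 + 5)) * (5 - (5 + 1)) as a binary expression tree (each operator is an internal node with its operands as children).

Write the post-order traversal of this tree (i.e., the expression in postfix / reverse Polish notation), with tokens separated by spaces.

Post-order on an expression tree gives postfix notation: for each operator, emit left operand, right operand, then the operator.

2 7 5 + * 5 5 1 + - *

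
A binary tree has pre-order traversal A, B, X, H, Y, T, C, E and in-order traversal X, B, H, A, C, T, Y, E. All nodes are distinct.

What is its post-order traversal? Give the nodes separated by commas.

The first element of pre-order is the root; it splits in-order into left and right subtrees.
Root A: left subtree has 3 nodes {X, B, H}, right has 4 {C, T, Y, E}.
  Root B: left subtree has 1 node {X}, right has 1 {H}.
  Root Y: left subtree has 2 nodes {C, T}, right has 1 {E}.
    Root T: left subtree has 1 node {C}, right has 0 { }.

X, H, B, C, T, E, Y, A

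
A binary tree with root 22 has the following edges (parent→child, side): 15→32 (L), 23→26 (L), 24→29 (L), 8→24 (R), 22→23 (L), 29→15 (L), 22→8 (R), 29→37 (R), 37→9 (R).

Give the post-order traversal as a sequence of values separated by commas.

Post-order visits the left subtree, then the right subtree, then the node.
At 22: go left to 23.
  At 23: go left to 26.
    26 is a leaf — visit 26.
  At 23: no right child.
  Visit 23.
At 22: go right to 8.
  At 8: no left child.
  At 8: go right to 24.
    At 24: go left to 29.
      At 29: go left to 15.
        At 15: go left to 32.
          32 is a leaf — visit 32.
        At 15: no right child.
        Visit 15.
      At 29: go right to 37.
        At 37: no left child.
        At 37: go right to 9.
          9 is a leaf — visit 9.
        Visit 37.
      Visit 29.
    At 24: no right child.
    Visit 24.
  Visit 8.
Visit 22.

26, 23, 32, 15, 9, 37, 29, 24, 8, 22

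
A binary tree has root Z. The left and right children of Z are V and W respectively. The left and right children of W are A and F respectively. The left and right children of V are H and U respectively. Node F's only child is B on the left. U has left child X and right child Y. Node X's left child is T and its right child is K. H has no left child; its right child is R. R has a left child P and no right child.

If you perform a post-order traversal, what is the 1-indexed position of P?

Post-order visits the left subtree, then the right subtree, then the node.
At Z: go left to V.
  At V: go left to H.
    At H: no left child.
    At H: go right to R.
      At R: go left to P.
        P is a leaf — visit P.
      At R: no right child.
      Visit R.
    Visit H.
  At V: go right to U.
    At U: go left to X.
      At X: go left to T.
        T is a leaf — visit T.
      At X: go right to K.
        K is a leaf — visit K.
      Visit X.
    At U: go right to Y.
      Y is a leaf — visit Y.
    Visit U.
  Visit V.
At Z: go right to W.
  At W: go left to A.
    A is a leaf — visit A.
  At W: go right to F.
    At F: go left to B.
      B is a leaf — visit B.
    At F: no right child.
    Visit F.
  Visit W.
Visit Z.
Full post-order sequence: P, R, H, T, K, X, Y, U, V, A, B, F, W, Z.

1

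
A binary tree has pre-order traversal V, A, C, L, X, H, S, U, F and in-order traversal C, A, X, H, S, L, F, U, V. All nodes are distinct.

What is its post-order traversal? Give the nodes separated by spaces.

The first element of pre-order is the root; it splits in-order into left and right subtrees.
Root V: left subtree has 8 nodes {C, A, X, H, S, L, F, U}, right has 0 { }.
  Root A: left subtree has 1 node {C}, right has 6 {X, H, S, L, F, U}.
    Root L: left subtree has 3 nodes {X, H, S}, right has 2 {F, U}.
      Root X: left subtree has 0 nodes { }, right has 2 {H, S}.
        Root H: left subtree has 0 nodes { }, right has 1 {S}.
      Root U: left subtree has 1 node {F}, right has 0 { }.

C S H X F U L A V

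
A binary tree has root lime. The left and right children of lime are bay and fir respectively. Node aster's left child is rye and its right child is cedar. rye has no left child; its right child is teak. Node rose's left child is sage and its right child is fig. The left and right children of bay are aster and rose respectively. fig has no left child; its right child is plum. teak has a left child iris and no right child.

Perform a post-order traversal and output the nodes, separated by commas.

Post-order visits the left subtree, then the right subtree, then the node.
At lime: go left to bay.
  At bay: go left to aster.
    At aster: go left to rye.
      At rye: no left child.
      At rye: go right to teak.
        At teak: go left to iris.
          iris is a leaf — visit iris.
        At teak: no right child.
        Visit teak.
      Visit rye.
    At aster: go right to cedar.
      cedar is a leaf — visit cedar.
    Visit aster.
  At bay: go right to rose.
    At rose: go left to sage.
      sage is a leaf — visit sage.
    At rose: go right to fig.
      At fig: no left child.
      At fig: go right to plum.
        plum is a leaf — visit plum.
      Visit fig.
    Visit rose.
  Visit bay.
At lime: go right to fir.
  fir is a leaf — visit fir.
Visit lime.

iris, teak, rye, cedar, aster, sage, plum, fig, rose, bay, fir, lime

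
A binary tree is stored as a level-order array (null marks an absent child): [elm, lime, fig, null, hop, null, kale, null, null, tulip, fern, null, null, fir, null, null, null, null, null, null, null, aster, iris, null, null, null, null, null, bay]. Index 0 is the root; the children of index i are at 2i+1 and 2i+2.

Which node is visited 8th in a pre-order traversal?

fig

Pre-order visits the node, then its left subtree, then its right subtree.
Visit elm.
At elm: go left to lime.
  Visit lime.
  At lime: no left child.
  At lime: go right to hop.
    Visit hop.
    At hop: go left to tulip.
      tulip is a leaf — visit tulip.
    At hop: go right to fern.
      Visit fern.
      At fern: go left to aster.
        aster is a leaf — visit aster.
      At fern: go right to iris.
        iris is a leaf — visit iris.
At elm: go right to fig.
  Visit fig.
  At fig: no left child.
  At fig: go right to kale.
    Visit kale.
    At kale: go left to fir.
      Visit fir.
      At fir: no left child.
      At fir: go right to bay.
        bay is a leaf — visit bay.
    At kale: no right child.
Full pre-order sequence: elm, lime, hop, tulip, fern, aster, iris, fig, kale, fir, bay.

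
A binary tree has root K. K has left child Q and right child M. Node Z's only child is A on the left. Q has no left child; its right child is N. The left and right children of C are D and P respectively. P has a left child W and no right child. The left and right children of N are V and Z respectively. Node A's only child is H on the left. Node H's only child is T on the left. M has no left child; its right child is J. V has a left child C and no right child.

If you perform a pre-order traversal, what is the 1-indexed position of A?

Pre-order visits the node, then its left subtree, then its right subtree.
Visit K.
At K: go left to Q.
  Visit Q.
  At Q: no left child.
  At Q: go right to N.
    Visit N.
    At N: go left to V.
      Visit V.
      At V: go left to C.
        Visit C.
        At C: go left to D.
          D is a leaf — visit D.
        At C: go right to P.
          Visit P.
          At P: go left to W.
            W is a leaf — visit W.
          At P: no right child.
      At V: no right child.
    At N: go right to Z.
      Visit Z.
      At Z: go left to A.
        Visit A.
        At A: go left to H.
          Visit H.
          At H: go left to T.
            T is a leaf — visit T.
          At H: no right child.
        At A: no right child.
      At Z: no right child.
At K: go right to M.
  Visit M.
  At M: no left child.
  At M: go right to J.
    J is a leaf — visit J.
Full pre-order sequence: K, Q, N, V, C, D, P, W, Z, A, H, T, M, J.

10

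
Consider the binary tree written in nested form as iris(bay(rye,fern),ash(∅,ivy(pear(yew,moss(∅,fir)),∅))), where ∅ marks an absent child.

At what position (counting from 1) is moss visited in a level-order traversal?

Level-order visits nodes level by level from the root, left to right within each level.
Level 0: iris
Level 1: bay, ash
Level 2: rye, fern, ivy
Level 3: pear
Level 4: yew, moss
Level 5: fir
Full level-order sequence: iris, bay, ash, rye, fern, ivy, pear, yew, moss, fir.

9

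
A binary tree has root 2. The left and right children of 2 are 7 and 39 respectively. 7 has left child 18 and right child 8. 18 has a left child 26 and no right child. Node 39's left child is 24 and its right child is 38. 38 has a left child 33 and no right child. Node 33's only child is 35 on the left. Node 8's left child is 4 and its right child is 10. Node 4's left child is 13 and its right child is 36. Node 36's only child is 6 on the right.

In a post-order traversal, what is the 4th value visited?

Post-order visits the left subtree, then the right subtree, then the node.
At 2: go left to 7.
  At 7: go left to 18.
    At 18: go left to 26.
      26 is a leaf — visit 26.
    At 18: no right child.
    Visit 18.
  At 7: go right to 8.
    At 8: go left to 4.
      At 4: go left to 13.
        13 is a leaf — visit 13.
      At 4: go right to 36.
        At 36: no left child.
        At 36: go right to 6.
          6 is a leaf — visit 6.
        Visit 36.
      Visit 4.
    At 8: go right to 10.
      10 is a leaf — visit 10.
    Visit 8.
  Visit 7.
At 2: go right to 39.
  At 39: go left to 24.
    24 is a leaf — visit 24.
  At 39: go right to 38.
    At 38: go left to 33.
      At 33: go left to 35.
        35 is a leaf — visit 35.
      At 33: no right child.
      Visit 33.
    At 38: no right child.
    Visit 38.
  Visit 39.
Visit 2.
Full post-order sequence: 26, 18, 13, 6, 36, 4, 10, 8, 7, 24, 35, 33, 38, 39, 2.

6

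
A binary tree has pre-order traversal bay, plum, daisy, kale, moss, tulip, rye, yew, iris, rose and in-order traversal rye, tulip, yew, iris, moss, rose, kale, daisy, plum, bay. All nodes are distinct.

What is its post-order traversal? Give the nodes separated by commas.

The first element of pre-order is the root; it splits in-order into left and right subtrees.
Root bay: left subtree has 9 nodes {rye, tulip, yew, iris, moss, rose, kale, daisy, plum}, right has 0 { }.
  Root plum: left subtree has 8 nodes {rye, tulip, yew, iris, moss, rose, kale, daisy}, right has 0 { }.
    Root daisy: left subtree has 7 nodes {rye, tulip, yew, iris, moss, rose, kale}, right has 0 { }.
      Root kale: left subtree has 6 nodes {rye, tulip, yew, iris, moss, rose}, right has 0 { }.
        Root moss: left subtree has 4 nodes {rye, tulip, yew, iris}, right has 1 {rose}.
          Root tulip: left subtree has 1 node {rye}, right has 2 {yew, iris}.
            Root yew: left subtree has 0 nodes { }, right has 1 {iris}.

rye, iris, yew, tulip, rose, moss, kale, daisy, plum, bay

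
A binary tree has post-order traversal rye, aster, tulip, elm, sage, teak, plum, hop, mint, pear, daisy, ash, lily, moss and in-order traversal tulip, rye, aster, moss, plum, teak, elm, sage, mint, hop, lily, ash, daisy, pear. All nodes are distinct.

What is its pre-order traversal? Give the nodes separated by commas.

The last element of post-order is the root; it splits in-order into left and right subtrees.
Root moss: left subtree has 3 nodes {tulip, rye, aster}, right has 10 {plum, teak, elm, sage, mint, hop, lily, ash, daisy, pear}.
  Root tulip: left subtree has 0 nodes { }, right has 2 {rye, aster}.
    Root aster: left subtree has 1 node {rye}, right has 0 { }.
  Root lily: left subtree has 6 nodes {plum, teak, elm, sage, mint, hop}, right has 3 {ash, daisy, pear}.
    Root mint: left subtree has 4 nodes {plum, teak, elm, sage}, right has 1 {hop}.
      Root plum: left subtree has 0 nodes { }, right has 3 {teak, elm, sage}.
        Root teak: left subtree has 0 nodes { }, right has 2 {elm, sage}.
          Root sage: left subtree has 1 node {elm}, right has 0 { }.
    Root ash: left subtree has 0 nodes { }, right has 2 {daisy, pear}.
      Root daisy: left subtree has 0 nodes { }, right has 1 {pear}.

moss, tulip, aster, rye, lily, mint, plum, teak, sage, elm, hop, ash, daisy, pear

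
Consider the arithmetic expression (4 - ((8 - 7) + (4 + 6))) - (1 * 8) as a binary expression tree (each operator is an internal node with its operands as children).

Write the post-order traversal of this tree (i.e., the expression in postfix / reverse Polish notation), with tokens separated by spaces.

4 8 7 - 4 6 + + - 1 8 * -

Post-order on an expression tree gives postfix notation: for each operator, emit left operand, right operand, then the operator.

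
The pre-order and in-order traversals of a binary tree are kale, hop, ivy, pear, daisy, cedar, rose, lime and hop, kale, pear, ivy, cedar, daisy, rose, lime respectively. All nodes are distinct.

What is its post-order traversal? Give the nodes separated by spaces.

hop pear cedar lime rose daisy ivy kale

The first element of pre-order is the root; it splits in-order into left and right subtrees.
Root kale: left subtree has 1 node {hop}, right has 6 {pear, ivy, cedar, daisy, rose, lime}.
  Root ivy: left subtree has 1 node {pear}, right has 4 {cedar, daisy, rose, lime}.
    Root daisy: left subtree has 1 node {cedar}, right has 2 {rose, lime}.
      Root rose: left subtree has 0 nodes { }, right has 1 {lime}.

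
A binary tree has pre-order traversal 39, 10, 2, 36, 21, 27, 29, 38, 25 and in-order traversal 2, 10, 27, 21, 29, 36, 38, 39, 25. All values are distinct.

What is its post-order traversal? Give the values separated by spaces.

The first element of pre-order is the root; it splits in-order into left and right subtrees.
Root 39: left subtree has 7 nodes {2, 10, 27, 21, 29, 36, 38}, right has 1 {25}.
  Root 10: left subtree has 1 node {2}, right has 5 {27, 21, 29, 36, 38}.
    Root 36: left subtree has 3 nodes {27, 21, 29}, right has 1 {38}.
      Root 21: left subtree has 1 node {27}, right has 1 {29}.

2 27 29 21 38 36 10 25 39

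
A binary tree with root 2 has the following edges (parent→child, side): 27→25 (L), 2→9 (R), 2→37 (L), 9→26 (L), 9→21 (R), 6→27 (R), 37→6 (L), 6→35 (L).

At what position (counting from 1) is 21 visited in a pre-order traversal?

Pre-order visits the node, then its left subtree, then its right subtree.
Visit 2.
At 2: go left to 37.
  Visit 37.
  At 37: go left to 6.
    Visit 6.
    At 6: go left to 35.
      35 is a leaf — visit 35.
    At 6: go right to 27.
      Visit 27.
      At 27: go left to 25.
        25 is a leaf — visit 25.
      At 27: no right child.
  At 37: no right child.
At 2: go right to 9.
  Visit 9.
  At 9: go left to 26.
    26 is a leaf — visit 26.
  At 9: go right to 21.
    21 is a leaf — visit 21.
Full pre-order sequence: 2, 37, 6, 35, 27, 25, 9, 26, 21.

9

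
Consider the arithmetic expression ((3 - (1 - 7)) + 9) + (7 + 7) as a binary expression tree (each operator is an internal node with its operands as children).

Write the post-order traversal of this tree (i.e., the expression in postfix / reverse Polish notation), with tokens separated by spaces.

3 1 7 - - 9 + 7 7 + +

Post-order on an expression tree gives postfix notation: for each operator, emit left operand, right operand, then the operator.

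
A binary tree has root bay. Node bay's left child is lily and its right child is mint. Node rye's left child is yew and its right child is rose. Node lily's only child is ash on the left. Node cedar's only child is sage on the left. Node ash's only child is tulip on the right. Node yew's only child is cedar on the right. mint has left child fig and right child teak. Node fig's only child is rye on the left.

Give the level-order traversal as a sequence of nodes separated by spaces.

Level-order visits nodes level by level from the root, left to right within each level.
Level 0: bay
Level 1: lily, mint
Level 2: ash, fig, teak
Level 3: tulip, rye
Level 4: yew, rose
Level 5: cedar
Level 6: sage

bay lily mint ash fig teak tulip rye yew rose cedar sage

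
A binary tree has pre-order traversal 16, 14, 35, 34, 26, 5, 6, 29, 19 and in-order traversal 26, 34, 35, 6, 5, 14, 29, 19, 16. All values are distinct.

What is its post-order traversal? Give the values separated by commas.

26, 34, 6, 5, 35, 19, 29, 14, 16

The first element of pre-order is the root; it splits in-order into left and right subtrees.
Root 16: left subtree has 8 nodes {26, 34, 35, 6, 5, 14, 29, 19}, right has 0 { }.
  Root 14: left subtree has 5 nodes {26, 34, 35, 6, 5}, right has 2 {29, 19}.
    Root 35: left subtree has 2 nodes {26, 34}, right has 2 {6, 5}.
      Root 34: left subtree has 1 node {26}, right has 0 { }.
      Root 5: left subtree has 1 node {6}, right has 0 { }.
    Root 29: left subtree has 0 nodes { }, right has 1 {19}.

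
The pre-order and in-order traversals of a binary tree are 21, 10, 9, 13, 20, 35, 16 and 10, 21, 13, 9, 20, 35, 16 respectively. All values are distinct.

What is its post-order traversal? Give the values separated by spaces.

The first element of pre-order is the root; it splits in-order into left and right subtrees.
Root 21: left subtree has 1 node {10}, right has 5 {13, 9, 20, 35, 16}.
  Root 9: left subtree has 1 node {13}, right has 3 {20, 35, 16}.
    Root 20: left subtree has 0 nodes { }, right has 2 {35, 16}.
      Root 35: left subtree has 0 nodes { }, right has 1 {16}.

10 13 16 35 20 9 21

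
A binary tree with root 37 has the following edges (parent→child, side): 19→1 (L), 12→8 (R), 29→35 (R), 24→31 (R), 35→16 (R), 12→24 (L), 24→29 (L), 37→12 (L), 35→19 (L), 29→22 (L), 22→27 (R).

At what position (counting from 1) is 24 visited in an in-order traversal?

8

In-order visits the left subtree, then the node, then the right subtree.
At 37: go left to 12.
  At 12: go left to 24.
    At 24: go left to 29.
      At 29: go left to 22.
        At 22: no left child.
        Visit 22.
        At 22: go right to 27.
          27 is a leaf — visit 27.
      Visit 29.
      At 29: go right to 35.
        At 35: go left to 19.
          At 19: go left to 1.
            1 is a leaf — visit 1.
          Visit 19.
          At 19: no right child.
        Visit 35.
        At 35: go right to 16.
          16 is a leaf — visit 16.
    Visit 24.
    At 24: go right to 31.
      31 is a leaf — visit 31.
  Visit 12.
  At 12: go right to 8.
    8 is a leaf — visit 8.
Visit 37.
At 37: no right child.
Full in-order sequence: 22, 27, 29, 1, 19, 35, 16, 24, 31, 12, 8, 37.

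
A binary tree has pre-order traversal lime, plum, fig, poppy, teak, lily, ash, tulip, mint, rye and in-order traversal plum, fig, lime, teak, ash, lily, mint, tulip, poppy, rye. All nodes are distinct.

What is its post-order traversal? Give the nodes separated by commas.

fig, plum, ash, mint, tulip, lily, teak, rye, poppy, lime

The first element of pre-order is the root; it splits in-order into left and right subtrees.
Root lime: left subtree has 2 nodes {plum, fig}, right has 7 {teak, ash, lily, mint, tulip, poppy, rye}.
  Root plum: left subtree has 0 nodes { }, right has 1 {fig}.
  Root poppy: left subtree has 5 nodes {teak, ash, lily, mint, tulip}, right has 1 {rye}.
    Root teak: left subtree has 0 nodes { }, right has 4 {ash, lily, mint, tulip}.
      Root lily: left subtree has 1 node {ash}, right has 2 {mint, tulip}.
        Root tulip: left subtree has 1 node {mint}, right has 0 { }.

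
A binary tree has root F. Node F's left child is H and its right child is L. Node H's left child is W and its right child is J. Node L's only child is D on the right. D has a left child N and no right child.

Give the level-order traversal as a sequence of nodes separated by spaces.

Level-order visits nodes level by level from the root, left to right within each level.
Level 0: F
Level 1: H, L
Level 2: W, J, D
Level 3: N

F H L W J D N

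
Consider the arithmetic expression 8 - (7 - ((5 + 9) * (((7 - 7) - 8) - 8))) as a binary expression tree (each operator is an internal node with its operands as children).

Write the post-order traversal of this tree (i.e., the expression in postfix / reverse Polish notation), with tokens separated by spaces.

Post-order on an expression tree gives postfix notation: for each operator, emit left operand, right operand, then the operator.

8 7 5 9 + 7 7 - 8 - 8 - * - -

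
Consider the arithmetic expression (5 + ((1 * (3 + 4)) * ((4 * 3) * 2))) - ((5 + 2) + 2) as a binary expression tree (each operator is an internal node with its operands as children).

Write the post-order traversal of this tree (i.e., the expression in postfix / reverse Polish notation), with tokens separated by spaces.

5 1 3 4 + * 4 3 * 2 * * + 5 2 + 2 + -

Post-order on an expression tree gives postfix notation: for each operator, emit left operand, right operand, then the operator.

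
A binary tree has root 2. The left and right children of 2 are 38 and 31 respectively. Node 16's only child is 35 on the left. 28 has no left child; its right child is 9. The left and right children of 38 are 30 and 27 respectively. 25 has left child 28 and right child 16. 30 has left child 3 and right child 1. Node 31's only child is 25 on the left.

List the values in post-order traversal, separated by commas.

Post-order visits the left subtree, then the right subtree, then the node.
At 2: go left to 38.
  At 38: go left to 30.
    At 30: go left to 3.
      3 is a leaf — visit 3.
    At 30: go right to 1.
      1 is a leaf — visit 1.
    Visit 30.
  At 38: go right to 27.
    27 is a leaf — visit 27.
  Visit 38.
At 2: go right to 31.
  At 31: go left to 25.
    At 25: go left to 28.
      At 28: no left child.
      At 28: go right to 9.
        9 is a leaf — visit 9.
      Visit 28.
    At 25: go right to 16.
      At 16: go left to 35.
        35 is a leaf — visit 35.
      At 16: no right child.
      Visit 16.
    Visit 25.
  At 31: no right child.
  Visit 31.
Visit 2.

3, 1, 30, 27, 38, 9, 28, 35, 16, 25, 31, 2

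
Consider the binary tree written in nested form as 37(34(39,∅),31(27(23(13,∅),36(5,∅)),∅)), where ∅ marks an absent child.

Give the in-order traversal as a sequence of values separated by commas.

In-order visits the left subtree, then the node, then the right subtree.
At 37: go left to 34.
  At 34: go left to 39.
    39 is a leaf — visit 39.
  Visit 34.
  At 34: no right child.
Visit 37.
At 37: go right to 31.
  At 31: go left to 27.
    At 27: go left to 23.
      At 23: go left to 13.
        13 is a leaf — visit 13.
      Visit 23.
      At 23: no right child.
    Visit 27.
    At 27: go right to 36.
      At 36: go left to 5.
        5 is a leaf — visit 5.
      Visit 36.
      At 36: no right child.
  Visit 31.
  At 31: no right child.

39, 34, 37, 13, 23, 27, 5, 36, 31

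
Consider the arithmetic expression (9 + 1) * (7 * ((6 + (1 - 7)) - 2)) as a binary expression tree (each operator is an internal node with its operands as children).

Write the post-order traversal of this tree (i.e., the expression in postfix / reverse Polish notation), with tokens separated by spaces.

9 1 + 7 6 1 7 - + 2 - * *

Post-order on an expression tree gives postfix notation: for each operator, emit left operand, right operand, then the operator.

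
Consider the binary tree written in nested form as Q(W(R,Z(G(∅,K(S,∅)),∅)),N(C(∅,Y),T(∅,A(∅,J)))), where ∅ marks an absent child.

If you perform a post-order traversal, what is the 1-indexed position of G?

Post-order visits the left subtree, then the right subtree, then the node.
At Q: go left to W.
  At W: go left to R.
    R is a leaf — visit R.
  At W: go right to Z.
    At Z: go left to G.
      At G: no left child.
      At G: go right to K.
        At K: go left to S.
          S is a leaf — visit S.
        At K: no right child.
        Visit K.
      Visit G.
    At Z: no right child.
    Visit Z.
  Visit W.
At Q: go right to N.
  At N: go left to C.
    At C: no left child.
    At C: go right to Y.
      Y is a leaf — visit Y.
    Visit C.
  At N: go right to T.
    At T: no left child.
    At T: go right to A.
      At A: no left child.
      At A: go right to J.
        J is a leaf — visit J.
      Visit A.
    Visit T.
  Visit N.
Visit Q.
Full post-order sequence: R, S, K, G, Z, W, Y, C, J, A, T, N, Q.

4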